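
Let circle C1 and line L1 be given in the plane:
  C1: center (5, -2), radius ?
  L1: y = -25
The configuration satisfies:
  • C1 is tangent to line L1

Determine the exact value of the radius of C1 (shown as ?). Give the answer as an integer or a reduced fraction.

23

1. [C1‖L1]  r_C1² − 529 = 0  ⇒  r_C1 = 23 (r>0 drops 1)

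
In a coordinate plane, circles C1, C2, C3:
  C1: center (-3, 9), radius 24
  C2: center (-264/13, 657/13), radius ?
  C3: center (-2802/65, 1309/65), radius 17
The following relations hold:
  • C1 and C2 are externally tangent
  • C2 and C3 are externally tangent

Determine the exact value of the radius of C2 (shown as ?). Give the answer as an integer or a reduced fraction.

21

1. [ext C1·C2]  r_C2² + 48r_C2 − 1449 = 0  ⇒  r_C2 = 21 (r>0 drops 1)
2. [ext C2·C3]  r_C2² + 34r_C2 − 1155 = 0  ⇒  r_C2 = 21 (r>0 drops 1)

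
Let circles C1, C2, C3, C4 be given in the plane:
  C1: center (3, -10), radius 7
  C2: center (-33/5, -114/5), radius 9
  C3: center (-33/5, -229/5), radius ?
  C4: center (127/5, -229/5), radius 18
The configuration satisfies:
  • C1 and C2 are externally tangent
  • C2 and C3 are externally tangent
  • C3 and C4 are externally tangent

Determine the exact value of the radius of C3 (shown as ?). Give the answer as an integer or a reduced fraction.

1. [ext C2·C3]  r_C3² + 18r_C3 − 448 = 0  ⇒  r_C3 = 14 (r>0 drops 1)
2. [ext C3·C4]  r_C3² + 36r_C3 − 700 = 0  ⇒  r_C3 = 14 (r>0 drops 1)

14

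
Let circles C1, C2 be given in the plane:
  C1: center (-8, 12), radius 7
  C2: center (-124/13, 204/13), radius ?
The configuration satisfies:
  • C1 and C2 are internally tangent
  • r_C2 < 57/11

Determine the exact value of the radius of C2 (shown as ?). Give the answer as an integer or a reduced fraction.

3

1. [int C1,C2]  r_C2² − 14r_C2 + 33 = 0  ⇒  r_C2 = 3 or 11
2. given r_C2 < 57/11: keep 3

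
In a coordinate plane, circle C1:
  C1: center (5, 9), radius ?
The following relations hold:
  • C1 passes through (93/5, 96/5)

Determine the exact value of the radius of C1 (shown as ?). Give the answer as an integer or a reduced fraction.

1. [C1∋P]  r_C1² − 289 = 0  ⇒  r_C1 = 17 (r>0 drops 1)

17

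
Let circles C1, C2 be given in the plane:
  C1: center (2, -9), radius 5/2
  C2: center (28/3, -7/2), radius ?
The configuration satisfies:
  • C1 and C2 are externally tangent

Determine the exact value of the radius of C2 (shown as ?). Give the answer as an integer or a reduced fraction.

1. [ext C1·C2]  r_C2² + 5r_C2 − 700/9 = 0  ⇒  r_C2 = 20/3 (r>0 drops 1)

20/3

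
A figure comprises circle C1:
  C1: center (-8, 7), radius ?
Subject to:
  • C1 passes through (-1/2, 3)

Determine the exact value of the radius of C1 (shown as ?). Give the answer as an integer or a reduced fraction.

17/2

1. [C1∋P]  r_C1² − 289/4 = 0  ⇒  r_C1 = 17/2 (r>0 drops 1)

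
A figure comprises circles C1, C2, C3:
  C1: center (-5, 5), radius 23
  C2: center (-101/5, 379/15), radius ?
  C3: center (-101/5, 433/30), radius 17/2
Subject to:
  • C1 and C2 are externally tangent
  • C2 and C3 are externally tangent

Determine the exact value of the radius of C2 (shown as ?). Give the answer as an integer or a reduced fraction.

7/3

1. [ext C1·C2]  r_C2² + 46r_C2 − 1015/9 = 0  ⇒  r_C2 = 7/3 (r>0 drops 1)
2. [ext C2·C3]  r_C2² + 17r_C2 − 406/9 = 0  ⇒  r_C2 = 7/3 (r>0 drops 1)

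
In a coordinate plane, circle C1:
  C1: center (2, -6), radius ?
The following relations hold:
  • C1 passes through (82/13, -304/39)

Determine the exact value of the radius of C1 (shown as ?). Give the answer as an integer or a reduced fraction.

14/3

1. [C1∋P]  r_C1² − 196/9 = 0  ⇒  r_C1 = 14/3 (r>0 drops 1)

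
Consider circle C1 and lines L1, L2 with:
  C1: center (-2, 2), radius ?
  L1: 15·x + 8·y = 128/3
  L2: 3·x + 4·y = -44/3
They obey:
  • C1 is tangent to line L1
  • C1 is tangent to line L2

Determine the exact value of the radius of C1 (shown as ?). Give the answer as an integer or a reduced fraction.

1. [C1‖L1]  r_C1² − 100/9 = 0  ⇒  r_C1 = 10/3 (r>0 drops 1)
2. [C1‖L2]  r_C1² − 100/9 = 0  ⇒  r_C1 = 10/3 (r>0 drops 1)

10/3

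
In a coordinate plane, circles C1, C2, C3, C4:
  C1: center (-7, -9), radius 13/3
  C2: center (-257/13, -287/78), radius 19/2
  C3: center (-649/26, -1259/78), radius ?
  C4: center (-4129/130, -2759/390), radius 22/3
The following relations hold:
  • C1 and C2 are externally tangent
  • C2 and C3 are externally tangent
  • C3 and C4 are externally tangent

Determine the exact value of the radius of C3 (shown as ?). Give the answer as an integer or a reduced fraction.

4

1. [ext C2·C3]  r_C3² + 19r_C3 − 92 = 0  ⇒  r_C3 = 4 (r>0 drops 1)
2. [ext C3·C4]  r_C3² + (44/3)r_C3 − 224/3 = 0  ⇒  r_C3 = 4 (r>0 drops 1)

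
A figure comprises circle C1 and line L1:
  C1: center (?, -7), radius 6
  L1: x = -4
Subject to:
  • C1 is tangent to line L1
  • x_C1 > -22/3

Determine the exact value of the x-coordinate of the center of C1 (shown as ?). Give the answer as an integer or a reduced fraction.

2

1. [C1‖L1]  x_C1² + 8x_C1 − 20 = 0  ⇒  x_C1 = -10 or 2
2. given x_C1 > -22/3: keep 2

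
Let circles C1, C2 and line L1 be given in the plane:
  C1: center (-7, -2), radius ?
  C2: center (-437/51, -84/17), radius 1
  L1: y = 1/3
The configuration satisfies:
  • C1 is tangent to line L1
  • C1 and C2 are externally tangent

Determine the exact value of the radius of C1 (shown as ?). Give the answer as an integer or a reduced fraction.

7/3

1. [C1‖L1]  r_C1² − 49/9 = 0  ⇒  r_C1 = 7/3 (r>0 drops 1)
2. [ext C1·C2]  r_C1² + 2r_C1 − 91/9 = 0  ⇒  r_C1 = 7/3 (r>0 drops 1)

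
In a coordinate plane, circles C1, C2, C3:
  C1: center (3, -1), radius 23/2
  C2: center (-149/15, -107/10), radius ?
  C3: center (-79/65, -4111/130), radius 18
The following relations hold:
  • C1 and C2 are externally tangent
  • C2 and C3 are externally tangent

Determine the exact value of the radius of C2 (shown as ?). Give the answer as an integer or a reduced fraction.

14/3

1. [ext C1·C2]  r_C2² + 23r_C2 − 1162/9 = 0  ⇒  r_C2 = 14/3 (r>0 drops 1)
2. [ext C2·C3]  r_C2² + 36r_C2 − 1708/9 = 0  ⇒  r_C2 = 14/3 (r>0 drops 1)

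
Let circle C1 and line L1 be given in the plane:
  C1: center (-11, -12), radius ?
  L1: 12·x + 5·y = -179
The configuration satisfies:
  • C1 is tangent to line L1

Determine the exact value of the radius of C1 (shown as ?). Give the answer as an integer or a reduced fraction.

1. [C1‖L1]  r_C1² − 1 = 0  ⇒  r_C1 = 1 (r>0 drops 1)

1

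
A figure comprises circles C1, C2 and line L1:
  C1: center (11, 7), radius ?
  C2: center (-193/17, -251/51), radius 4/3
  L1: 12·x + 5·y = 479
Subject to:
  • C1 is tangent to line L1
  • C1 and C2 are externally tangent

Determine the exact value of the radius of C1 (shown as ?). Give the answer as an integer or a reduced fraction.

1. [C1‖L1]  r_C1² − 576 = 0  ⇒  r_C1 = 24 (r>0 drops 1)
2. [ext C1·C2]  r_C1² + (8/3)r_C1 − 640 = 0  ⇒  r_C1 = 24 (r>0 drops 1)

24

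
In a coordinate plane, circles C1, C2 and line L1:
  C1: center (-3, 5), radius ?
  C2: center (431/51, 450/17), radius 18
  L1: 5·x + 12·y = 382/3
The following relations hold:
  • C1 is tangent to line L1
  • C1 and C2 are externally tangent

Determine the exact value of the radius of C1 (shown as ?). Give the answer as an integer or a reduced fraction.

1. [C1‖L1]  r_C1² − 361/9 = 0  ⇒  r_C1 = 19/3 (r>0 drops 1)
2. [ext C1·C2]  r_C1² + 36r_C1 − 2413/9 = 0  ⇒  r_C1 = 19/3 (r>0 drops 1)

19/3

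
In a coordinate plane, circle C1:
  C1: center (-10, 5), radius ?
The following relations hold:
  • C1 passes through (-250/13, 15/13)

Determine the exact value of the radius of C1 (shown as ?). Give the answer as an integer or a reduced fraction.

10

1. [C1∋P]  r_C1² − 100 = 0  ⇒  r_C1 = 10 (r>0 drops 1)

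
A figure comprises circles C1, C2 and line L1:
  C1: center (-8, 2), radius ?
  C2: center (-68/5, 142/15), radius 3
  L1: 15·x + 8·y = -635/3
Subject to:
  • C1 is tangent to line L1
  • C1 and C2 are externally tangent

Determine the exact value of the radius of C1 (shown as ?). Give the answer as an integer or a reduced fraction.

1. [C1‖L1]  r_C1² − 361/9 = 0  ⇒  r_C1 = 19/3 (r>0 drops 1)
2. [ext C1·C2]  r_C1² + 6r_C1 − 703/9 = 0  ⇒  r_C1 = 19/3 (r>0 drops 1)

19/3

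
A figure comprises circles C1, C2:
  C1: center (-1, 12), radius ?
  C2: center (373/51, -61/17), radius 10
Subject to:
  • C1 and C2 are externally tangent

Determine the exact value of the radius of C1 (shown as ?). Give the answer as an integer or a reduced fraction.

1. [ext C1·C2]  r_C1² + 20r_C1 − 1909/9 = 0  ⇒  r_C1 = 23/3 (r>0 drops 1)

23/3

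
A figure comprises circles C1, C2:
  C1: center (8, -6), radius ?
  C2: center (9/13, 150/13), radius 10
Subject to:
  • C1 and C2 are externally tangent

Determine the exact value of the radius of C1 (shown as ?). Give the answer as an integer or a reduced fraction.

9

1. [ext C1·C2]  r_C1² + 20r_C1 − 261 = 0  ⇒  r_C1 = 9 (r>0 drops 1)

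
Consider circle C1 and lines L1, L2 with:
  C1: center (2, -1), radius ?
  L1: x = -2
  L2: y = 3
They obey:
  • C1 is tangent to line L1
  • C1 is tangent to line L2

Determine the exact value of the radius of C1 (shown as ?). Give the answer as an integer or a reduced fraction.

1. [C1‖L1]  r_C1² − 16 = 0  ⇒  r_C1 = 4 (r>0 drops 1)
2. [C1‖L2]  r_C1² − 16 = 0  ⇒  r_C1 = 4 (r>0 drops 1)

4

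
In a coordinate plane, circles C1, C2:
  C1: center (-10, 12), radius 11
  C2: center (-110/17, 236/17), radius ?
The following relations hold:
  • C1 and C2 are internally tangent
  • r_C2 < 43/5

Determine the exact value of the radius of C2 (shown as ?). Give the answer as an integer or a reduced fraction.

1. [int C1,C2]  r_C2² − 22r_C2 + 105 = 0  ⇒  r_C2 = 7 or 15
2. given r_C2 < 43/5: keep 7

7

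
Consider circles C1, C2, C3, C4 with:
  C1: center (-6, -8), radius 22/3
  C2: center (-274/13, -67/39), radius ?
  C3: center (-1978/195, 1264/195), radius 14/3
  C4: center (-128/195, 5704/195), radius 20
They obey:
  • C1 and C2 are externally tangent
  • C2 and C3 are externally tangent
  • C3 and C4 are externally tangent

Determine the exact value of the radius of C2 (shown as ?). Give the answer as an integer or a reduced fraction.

1. [ext C1·C2]  r_C2² + (44/3)r_C2 − 213 = 0  ⇒  r_C2 = 9 (r>0 drops 1)
2. [ext C2·C3]  r_C2² + (28/3)r_C2 − 165 = 0  ⇒  r_C2 = 9 (r>0 drops 1)

9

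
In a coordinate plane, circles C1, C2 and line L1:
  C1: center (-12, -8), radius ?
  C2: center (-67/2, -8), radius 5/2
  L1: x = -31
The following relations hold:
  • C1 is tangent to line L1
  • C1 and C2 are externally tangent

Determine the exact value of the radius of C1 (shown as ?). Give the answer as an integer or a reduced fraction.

19

1. [C1‖L1]  r_C1² − 361 = 0  ⇒  r_C1 = 19 (r>0 drops 1)
2. [ext C1·C2]  r_C1² + 5r_C1 − 456 = 0  ⇒  r_C1 = 19 (r>0 drops 1)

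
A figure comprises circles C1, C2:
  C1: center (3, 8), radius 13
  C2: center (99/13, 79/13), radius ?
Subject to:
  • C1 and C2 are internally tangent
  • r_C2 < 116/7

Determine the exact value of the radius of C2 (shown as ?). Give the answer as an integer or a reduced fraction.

1. [int C1,C2]  r_C2² − 26r_C2 + 144 = 0  ⇒  r_C2 = 8 or 18
2. given r_C2 < 116/7: keep 8

8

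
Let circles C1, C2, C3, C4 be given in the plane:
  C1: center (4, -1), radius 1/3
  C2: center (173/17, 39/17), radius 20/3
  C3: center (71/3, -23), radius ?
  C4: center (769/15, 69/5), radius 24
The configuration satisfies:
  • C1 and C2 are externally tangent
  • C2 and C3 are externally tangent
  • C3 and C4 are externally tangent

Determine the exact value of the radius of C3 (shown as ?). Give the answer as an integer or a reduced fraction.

22

1. [ext C2·C3]  r_C3² + (40/3)r_C3 − 2332/3 = 0  ⇒  r_C3 = 22 (r>0 drops 1)
2. [ext C3·C4]  r_C3² + 48r_C3 − 1540 = 0  ⇒  r_C3 = 22 (r>0 drops 1)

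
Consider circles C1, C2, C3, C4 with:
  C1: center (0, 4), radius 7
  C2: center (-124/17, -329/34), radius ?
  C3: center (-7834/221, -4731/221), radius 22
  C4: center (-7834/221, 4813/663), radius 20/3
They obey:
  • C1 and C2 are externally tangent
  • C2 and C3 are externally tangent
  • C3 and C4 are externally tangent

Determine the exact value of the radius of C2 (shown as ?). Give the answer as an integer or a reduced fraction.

1. [ext C1·C2]  r_C2² + 14r_C2 − 765/4 = 0  ⇒  r_C2 = 17/2 (r>0 drops 1)
2. [ext C2·C3]  r_C2² + 44r_C2 − 1785/4 = 0  ⇒  r_C2 = 17/2 (r>0 drops 1)

17/2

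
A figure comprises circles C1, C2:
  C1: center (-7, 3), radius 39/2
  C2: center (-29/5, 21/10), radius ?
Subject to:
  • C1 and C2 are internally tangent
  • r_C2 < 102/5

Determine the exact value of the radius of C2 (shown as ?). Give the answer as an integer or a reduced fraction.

1. [int C1,C2]  r_C2² − 39r_C2 + 378 = 0  ⇒  r_C2 = 18 or 21
2. given r_C2 < 102/5: keep 18

18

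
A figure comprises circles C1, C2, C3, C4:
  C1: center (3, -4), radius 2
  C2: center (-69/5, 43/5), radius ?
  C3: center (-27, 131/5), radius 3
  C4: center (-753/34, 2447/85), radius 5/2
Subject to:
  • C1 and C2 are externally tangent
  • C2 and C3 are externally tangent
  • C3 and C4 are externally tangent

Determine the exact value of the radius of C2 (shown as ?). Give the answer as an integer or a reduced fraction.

1. [ext C1·C2]  r_C2² + 4r_C2 − 437 = 0  ⇒  r_C2 = 19 (r>0 drops 1)
2. [ext C2·C3]  r_C2² + 6r_C2 − 475 = 0  ⇒  r_C2 = 19 (r>0 drops 1)

19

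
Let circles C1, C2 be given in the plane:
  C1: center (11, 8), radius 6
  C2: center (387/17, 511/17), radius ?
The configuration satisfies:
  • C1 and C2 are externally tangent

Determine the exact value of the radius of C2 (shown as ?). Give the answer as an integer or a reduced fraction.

1. [ext C1·C2]  r_C2² + 12r_C2 − 589 = 0  ⇒  r_C2 = 19 (r>0 drops 1)

19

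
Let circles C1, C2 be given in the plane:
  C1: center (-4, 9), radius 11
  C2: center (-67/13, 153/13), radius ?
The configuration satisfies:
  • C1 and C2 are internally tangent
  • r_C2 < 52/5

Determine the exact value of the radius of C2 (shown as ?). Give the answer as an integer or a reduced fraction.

1. [int C1,C2]  r_C2² − 22r_C2 + 112 = 0  ⇒  r_C2 = 8 or 14
2. given r_C2 < 52/5: keep 8

8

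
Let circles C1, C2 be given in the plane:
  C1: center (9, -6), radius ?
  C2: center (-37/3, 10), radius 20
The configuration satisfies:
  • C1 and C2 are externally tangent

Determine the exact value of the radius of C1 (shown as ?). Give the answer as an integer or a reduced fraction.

1. [ext C1·C2]  r_C1² + 40r_C1 − 2800/9 = 0  ⇒  r_C1 = 20/3 (r>0 drops 1)

20/3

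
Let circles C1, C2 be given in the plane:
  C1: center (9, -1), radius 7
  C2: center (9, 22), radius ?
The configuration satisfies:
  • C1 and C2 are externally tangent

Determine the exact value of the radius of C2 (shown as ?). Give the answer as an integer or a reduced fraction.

1. [ext C1·C2]  r_C2² + 14r_C2 − 480 = 0  ⇒  r_C2 = 16 (r>0 drops 1)

16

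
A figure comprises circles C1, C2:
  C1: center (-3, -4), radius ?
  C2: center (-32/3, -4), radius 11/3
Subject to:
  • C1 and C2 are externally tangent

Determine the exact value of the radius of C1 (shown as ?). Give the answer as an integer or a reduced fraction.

4

1. [ext C1·C2]  r_C1² + (22/3)r_C1 − 136/3 = 0  ⇒  r_C1 = 4 (r>0 drops 1)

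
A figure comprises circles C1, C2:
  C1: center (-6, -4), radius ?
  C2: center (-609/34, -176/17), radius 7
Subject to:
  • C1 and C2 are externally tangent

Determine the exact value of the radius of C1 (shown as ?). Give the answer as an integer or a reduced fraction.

1. [ext C1·C2]  r_C1² + 14r_C1 − 533/4 = 0  ⇒  r_C1 = 13/2 (r>0 drops 1)

13/2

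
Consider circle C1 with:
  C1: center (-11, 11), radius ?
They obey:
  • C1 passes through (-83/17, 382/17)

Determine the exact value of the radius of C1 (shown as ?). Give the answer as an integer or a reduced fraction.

13

1. [C1∋P]  r_C1² − 169 = 0  ⇒  r_C1 = 13 (r>0 drops 1)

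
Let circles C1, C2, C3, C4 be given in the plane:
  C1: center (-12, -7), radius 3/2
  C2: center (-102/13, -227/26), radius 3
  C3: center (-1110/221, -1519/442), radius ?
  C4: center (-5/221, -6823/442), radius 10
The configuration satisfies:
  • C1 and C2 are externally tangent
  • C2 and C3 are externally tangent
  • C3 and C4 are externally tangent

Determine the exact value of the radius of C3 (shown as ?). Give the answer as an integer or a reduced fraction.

3

1. [ext C2·C3]  r_C3² + 6r_C3 − 27 = 0  ⇒  r_C3 = 3 (r>0 drops 1)
2. [ext C3·C4]  r_C3² + 20r_C3 − 69 = 0  ⇒  r_C3 = 3 (r>0 drops 1)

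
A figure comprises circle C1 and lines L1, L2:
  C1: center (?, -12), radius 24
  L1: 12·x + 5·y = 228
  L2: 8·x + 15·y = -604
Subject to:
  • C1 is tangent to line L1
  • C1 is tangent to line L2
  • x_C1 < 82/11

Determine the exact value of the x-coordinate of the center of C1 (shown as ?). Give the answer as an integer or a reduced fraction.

1. [C1‖L1]  x_C1² − 48x_C1 − 100 = 0  ⇒  x_C1 = -2 or 50
2. [C1‖L2]  x_C1² + 106x_C1 + 208 = 0  ⇒  x_C1 = -104 or -2

-2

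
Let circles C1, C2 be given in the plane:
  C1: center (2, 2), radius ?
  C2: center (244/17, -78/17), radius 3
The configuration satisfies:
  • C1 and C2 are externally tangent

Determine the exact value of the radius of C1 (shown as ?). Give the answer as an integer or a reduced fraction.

1. [ext C1·C2]  r_C1² + 6r_C1 − 187 = 0  ⇒  r_C1 = 11 (r>0 drops 1)

11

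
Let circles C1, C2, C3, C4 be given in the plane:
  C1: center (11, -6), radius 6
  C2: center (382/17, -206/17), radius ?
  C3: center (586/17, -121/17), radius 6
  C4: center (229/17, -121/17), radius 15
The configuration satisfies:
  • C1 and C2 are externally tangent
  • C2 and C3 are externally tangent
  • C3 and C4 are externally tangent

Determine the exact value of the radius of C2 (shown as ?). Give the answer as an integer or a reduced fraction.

1. [ext C1·C2]  r_C2² + 12r_C2 − 133 = 0  ⇒  r_C2 = 7 (r>0 drops 1)
2. [ext C2·C3]  r_C2² + 12r_C2 − 133 = 0  ⇒  r_C2 = 7 (r>0 drops 1)

7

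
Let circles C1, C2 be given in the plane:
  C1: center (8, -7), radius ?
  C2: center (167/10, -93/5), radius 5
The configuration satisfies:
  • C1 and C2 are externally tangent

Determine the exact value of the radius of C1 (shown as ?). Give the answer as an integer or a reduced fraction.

1. [ext C1·C2]  r_C1² + 10r_C1 − 741/4 = 0  ⇒  r_C1 = 19/2 (r>0 drops 1)

19/2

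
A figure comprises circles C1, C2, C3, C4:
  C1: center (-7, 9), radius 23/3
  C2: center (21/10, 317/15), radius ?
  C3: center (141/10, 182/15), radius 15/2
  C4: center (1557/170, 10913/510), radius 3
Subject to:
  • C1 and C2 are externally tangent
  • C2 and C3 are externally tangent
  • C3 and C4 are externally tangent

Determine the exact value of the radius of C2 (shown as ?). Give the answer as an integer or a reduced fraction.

1. [ext C1·C2]  r_C2² + (46/3)r_C2 − 685/4 = 0  ⇒  r_C2 = 15/2 (r>0 drops 1)
2. [ext C2·C3]  r_C2² + 15r_C2 − 675/4 = 0  ⇒  r_C2 = 15/2 (r>0 drops 1)

15/2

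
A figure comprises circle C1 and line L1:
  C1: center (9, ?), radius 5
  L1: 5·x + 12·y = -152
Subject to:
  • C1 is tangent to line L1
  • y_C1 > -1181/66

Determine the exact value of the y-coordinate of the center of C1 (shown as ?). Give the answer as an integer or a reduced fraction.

1. [C1‖L1]  y_C1² + (197/6)y_C1 + 1441/6 = 0  ⇒  y_C1 = -131/6 or -11
2. given y_C1 > -1181/66: keep -11

-11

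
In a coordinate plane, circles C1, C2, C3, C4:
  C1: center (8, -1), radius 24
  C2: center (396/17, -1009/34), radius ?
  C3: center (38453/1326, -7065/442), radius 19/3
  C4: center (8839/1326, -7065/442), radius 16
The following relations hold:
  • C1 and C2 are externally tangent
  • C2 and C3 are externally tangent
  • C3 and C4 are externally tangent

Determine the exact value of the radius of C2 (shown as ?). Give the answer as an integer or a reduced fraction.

1. [ext C1·C2]  r_C2² + 48r_C2 − 1921/4 = 0  ⇒  r_C2 = 17/2 (r>0 drops 1)
2. [ext C2·C3]  r_C2² + (38/3)r_C2 − 2159/12 = 0  ⇒  r_C2 = 17/2 (r>0 drops 1)

17/2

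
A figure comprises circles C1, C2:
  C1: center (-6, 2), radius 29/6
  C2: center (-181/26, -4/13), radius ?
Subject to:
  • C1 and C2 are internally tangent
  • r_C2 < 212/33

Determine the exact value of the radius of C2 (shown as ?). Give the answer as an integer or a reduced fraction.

7/3

1. [int C1,C2]  r_C2² − (29/3)r_C2 + 154/9 = 0  ⇒  r_C2 = 7/3 or 22/3
2. given r_C2 < 212/33: keep 7/3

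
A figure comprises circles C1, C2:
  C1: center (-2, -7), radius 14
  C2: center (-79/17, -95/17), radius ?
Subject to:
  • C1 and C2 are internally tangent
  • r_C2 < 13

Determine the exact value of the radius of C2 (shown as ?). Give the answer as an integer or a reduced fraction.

1. [int C1,C2]  r_C2² − 28r_C2 + 187 = 0  ⇒  r_C2 = 11 or 17
2. given r_C2 < 13: keep 11

11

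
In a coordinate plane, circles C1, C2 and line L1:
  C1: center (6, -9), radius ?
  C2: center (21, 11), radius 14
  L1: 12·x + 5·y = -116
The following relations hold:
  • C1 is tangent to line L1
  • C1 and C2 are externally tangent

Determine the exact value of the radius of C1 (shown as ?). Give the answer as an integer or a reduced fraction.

1. [C1‖L1]  r_C1² − 121 = 0  ⇒  r_C1 = 11 (r>0 drops 1)
2. [ext C1·C2]  r_C1² + 28r_C1 − 429 = 0  ⇒  r_C1 = 11 (r>0 drops 1)

11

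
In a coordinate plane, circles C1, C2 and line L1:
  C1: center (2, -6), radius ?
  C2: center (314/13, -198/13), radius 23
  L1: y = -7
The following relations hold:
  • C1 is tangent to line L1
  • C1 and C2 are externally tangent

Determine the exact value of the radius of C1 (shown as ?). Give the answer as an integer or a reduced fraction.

1. [C1‖L1]  r_C1² − 1 = 0  ⇒  r_C1 = 1 (r>0 drops 1)
2. [ext C1·C2]  r_C1² + 46r_C1 − 47 = 0  ⇒  r_C1 = 1 (r>0 drops 1)

1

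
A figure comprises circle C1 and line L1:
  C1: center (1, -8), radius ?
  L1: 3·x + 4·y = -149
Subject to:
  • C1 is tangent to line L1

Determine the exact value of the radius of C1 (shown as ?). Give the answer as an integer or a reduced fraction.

24

1. [C1‖L1]  r_C1² − 576 = 0  ⇒  r_C1 = 24 (r>0 drops 1)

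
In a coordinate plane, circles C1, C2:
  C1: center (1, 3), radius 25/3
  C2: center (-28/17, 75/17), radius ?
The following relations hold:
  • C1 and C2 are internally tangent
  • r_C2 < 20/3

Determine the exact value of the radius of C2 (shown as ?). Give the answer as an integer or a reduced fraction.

1. [int C1,C2]  r_C2² − (50/3)r_C2 + 544/9 = 0  ⇒  r_C2 = 16/3 or 34/3
2. given r_C2 < 20/3: keep 16/3

16/3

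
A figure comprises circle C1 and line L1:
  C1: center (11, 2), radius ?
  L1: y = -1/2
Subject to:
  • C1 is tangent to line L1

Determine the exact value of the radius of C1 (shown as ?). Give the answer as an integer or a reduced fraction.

5/2

1. [C1‖L1]  r_C1² − 25/4 = 0  ⇒  r_C1 = 5/2 (r>0 drops 1)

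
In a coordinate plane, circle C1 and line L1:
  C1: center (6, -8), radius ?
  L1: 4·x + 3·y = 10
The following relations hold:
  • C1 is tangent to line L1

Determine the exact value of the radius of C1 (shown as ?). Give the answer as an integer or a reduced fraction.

2

1. [C1‖L1]  r_C1² − 4 = 0  ⇒  r_C1 = 2 (r>0 drops 1)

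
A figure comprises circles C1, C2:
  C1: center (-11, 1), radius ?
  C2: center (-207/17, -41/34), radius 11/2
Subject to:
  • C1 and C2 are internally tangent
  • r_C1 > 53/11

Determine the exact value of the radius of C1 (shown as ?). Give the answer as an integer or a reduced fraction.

8

1. [int C1,C2]  r_C1² − 11r_C1 + 24 = 0  ⇒  r_C1 = 3 or 8
2. given r_C1 > 53/11: keep 8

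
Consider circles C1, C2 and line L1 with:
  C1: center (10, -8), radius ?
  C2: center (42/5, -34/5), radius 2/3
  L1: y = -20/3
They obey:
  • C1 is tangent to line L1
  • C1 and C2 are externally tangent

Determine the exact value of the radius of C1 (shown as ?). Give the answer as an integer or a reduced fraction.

4/3

1. [C1‖L1]  r_C1² − 16/9 = 0  ⇒  r_C1 = 4/3 (r>0 drops 1)
2. [ext C1·C2]  r_C1² + (4/3)r_C1 − 32/9 = 0  ⇒  r_C1 = 4/3 (r>0 drops 1)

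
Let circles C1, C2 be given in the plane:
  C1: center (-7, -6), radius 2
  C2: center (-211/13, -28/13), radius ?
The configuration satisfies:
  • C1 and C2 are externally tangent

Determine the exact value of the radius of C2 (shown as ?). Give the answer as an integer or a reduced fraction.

1. [ext C1·C2]  r_C2² + 4r_C2 − 96 = 0  ⇒  r_C2 = 8 (r>0 drops 1)

8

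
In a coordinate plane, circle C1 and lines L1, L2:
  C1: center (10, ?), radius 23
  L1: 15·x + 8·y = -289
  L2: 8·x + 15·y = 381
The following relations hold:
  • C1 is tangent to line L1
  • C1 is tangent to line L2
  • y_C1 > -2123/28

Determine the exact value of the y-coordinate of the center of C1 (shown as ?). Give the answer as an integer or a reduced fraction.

-6

1. [C1‖L1]  y_C1² + (439/4)y_C1 + 1245/2 = 0  ⇒  y_C1 = -415/4 or -6
2. [C1‖L2]  y_C1² − (602/15)y_C1 − 1384/5 = 0  ⇒  y_C1 = -6 or 692/15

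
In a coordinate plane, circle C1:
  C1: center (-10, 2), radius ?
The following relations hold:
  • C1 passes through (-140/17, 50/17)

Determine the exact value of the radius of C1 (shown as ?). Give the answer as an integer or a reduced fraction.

2

1. [C1∋P]  r_C1² − 4 = 0  ⇒  r_C1 = 2 (r>0 drops 1)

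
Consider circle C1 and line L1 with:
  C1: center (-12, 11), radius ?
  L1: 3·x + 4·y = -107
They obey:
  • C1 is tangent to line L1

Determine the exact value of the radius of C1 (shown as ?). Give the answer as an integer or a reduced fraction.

1. [C1‖L1]  r_C1² − 529 = 0  ⇒  r_C1 = 23 (r>0 drops 1)

23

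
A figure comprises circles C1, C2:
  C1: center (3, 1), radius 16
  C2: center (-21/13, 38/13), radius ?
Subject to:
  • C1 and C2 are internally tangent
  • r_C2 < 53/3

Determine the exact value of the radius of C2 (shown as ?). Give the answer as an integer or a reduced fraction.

1. [int C1,C2]  r_C2² − 32r_C2 + 231 = 0  ⇒  r_C2 = 11 or 21
2. given r_C2 < 53/3: keep 11

11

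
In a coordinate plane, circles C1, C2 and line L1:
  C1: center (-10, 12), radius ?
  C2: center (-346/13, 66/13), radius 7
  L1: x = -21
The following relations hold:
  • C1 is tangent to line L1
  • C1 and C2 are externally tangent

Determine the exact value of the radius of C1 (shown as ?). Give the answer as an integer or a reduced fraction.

1. [C1‖L1]  r_C1² − 121 = 0  ⇒  r_C1 = 11 (r>0 drops 1)
2. [ext C1·C2]  r_C1² + 14r_C1 − 275 = 0  ⇒  r_C1 = 11 (r>0 drops 1)

11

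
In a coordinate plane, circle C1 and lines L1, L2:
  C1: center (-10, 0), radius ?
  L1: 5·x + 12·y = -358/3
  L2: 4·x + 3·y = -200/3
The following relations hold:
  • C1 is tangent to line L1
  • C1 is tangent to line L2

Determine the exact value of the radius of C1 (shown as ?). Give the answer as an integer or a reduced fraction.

16/3

1. [C1‖L1]  r_C1² − 256/9 = 0  ⇒  r_C1 = 16/3 (r>0 drops 1)
2. [C1‖L2]  r_C1² − 256/9 = 0  ⇒  r_C1 = 16/3 (r>0 drops 1)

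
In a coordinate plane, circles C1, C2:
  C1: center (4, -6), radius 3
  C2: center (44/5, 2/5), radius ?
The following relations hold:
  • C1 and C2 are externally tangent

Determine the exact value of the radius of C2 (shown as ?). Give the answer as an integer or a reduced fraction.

5

1. [ext C1·C2]  r_C2² + 6r_C2 − 55 = 0  ⇒  r_C2 = 5 (r>0 drops 1)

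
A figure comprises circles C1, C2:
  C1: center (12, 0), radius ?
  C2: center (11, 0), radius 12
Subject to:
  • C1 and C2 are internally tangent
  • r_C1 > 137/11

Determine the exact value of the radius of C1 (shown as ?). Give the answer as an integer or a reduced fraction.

1. [int C1,C2]  r_C1² − 24r_C1 + 143 = 0  ⇒  r_C1 = 11 or 13
2. given r_C1 > 137/11: keep 13

13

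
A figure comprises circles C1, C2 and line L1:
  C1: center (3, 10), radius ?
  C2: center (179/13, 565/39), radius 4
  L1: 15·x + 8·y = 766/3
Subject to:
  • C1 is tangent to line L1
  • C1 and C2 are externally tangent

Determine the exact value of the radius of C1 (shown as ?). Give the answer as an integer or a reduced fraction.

1. [C1‖L1]  r_C1² − 529/9 = 0  ⇒  r_C1 = 23/3 (r>0 drops 1)
2. [ext C1·C2]  r_C1² + 8r_C1 − 1081/9 = 0  ⇒  r_C1 = 23/3 (r>0 drops 1)

23/3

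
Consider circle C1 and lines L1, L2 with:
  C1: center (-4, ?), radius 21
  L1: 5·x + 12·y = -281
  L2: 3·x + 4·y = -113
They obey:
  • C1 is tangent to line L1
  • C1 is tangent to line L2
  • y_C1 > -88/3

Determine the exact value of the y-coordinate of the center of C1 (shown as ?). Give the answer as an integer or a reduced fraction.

1. [C1‖L1]  y_C1² + (87/2)y_C1 − 89/2 = 0  ⇒  y_C1 = -89/2 or 1
2. [C1‖L2]  y_C1² + (101/2)y_C1 − 103/2 = 0  ⇒  y_C1 = -103/2 or 1

1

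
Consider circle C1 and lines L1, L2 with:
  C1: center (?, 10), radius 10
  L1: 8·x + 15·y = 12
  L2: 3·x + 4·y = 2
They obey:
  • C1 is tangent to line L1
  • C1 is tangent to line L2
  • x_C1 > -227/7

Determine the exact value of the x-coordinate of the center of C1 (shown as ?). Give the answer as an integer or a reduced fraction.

1. [C1‖L1]  x_C1² + (69/2)x_C1 − 154 = 0  ⇒  x_C1 = -77/2 or 4
2. [C1‖L2]  x_C1² + (76/3)x_C1 − 352/3 = 0  ⇒  x_C1 = -88/3 or 4

4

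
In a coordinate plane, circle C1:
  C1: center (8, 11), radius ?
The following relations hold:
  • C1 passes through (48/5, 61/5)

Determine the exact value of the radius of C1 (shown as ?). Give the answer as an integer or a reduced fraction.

1. [C1∋P]  r_C1² − 4 = 0  ⇒  r_C1 = 2 (r>0 drops 1)

2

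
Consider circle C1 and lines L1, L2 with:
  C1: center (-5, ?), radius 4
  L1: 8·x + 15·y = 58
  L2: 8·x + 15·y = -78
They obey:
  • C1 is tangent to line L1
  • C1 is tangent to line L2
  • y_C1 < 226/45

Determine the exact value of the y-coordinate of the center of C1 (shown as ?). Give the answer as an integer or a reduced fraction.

1. [C1‖L1]  y_C1² − (196/15)y_C1 + 332/15 = 0  ⇒  y_C1 = 2 or 166/15
2. [C1‖L2]  y_C1² + (76/15)y_C1 − 212/15 = 0  ⇒  y_C1 = -106/15 or 2

2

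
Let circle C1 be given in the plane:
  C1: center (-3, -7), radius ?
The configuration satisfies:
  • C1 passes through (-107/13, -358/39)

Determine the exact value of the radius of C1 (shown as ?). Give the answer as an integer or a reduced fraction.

1. [C1∋P]  r_C1² − 289/9 = 0  ⇒  r_C1 = 17/3 (r>0 drops 1)

17/3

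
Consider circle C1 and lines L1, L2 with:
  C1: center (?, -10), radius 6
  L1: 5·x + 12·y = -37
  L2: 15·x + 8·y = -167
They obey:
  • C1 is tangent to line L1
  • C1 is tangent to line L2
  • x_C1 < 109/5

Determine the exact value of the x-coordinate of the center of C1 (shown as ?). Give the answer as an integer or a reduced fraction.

1

1. [C1‖L1]  x_C1² − (166/5)x_C1 + 161/5 = 0  ⇒  x_C1 = 1 or 161/5
2. [C1‖L2]  x_C1² + (58/5)x_C1 − 63/5 = 0  ⇒  x_C1 = -63/5 or 1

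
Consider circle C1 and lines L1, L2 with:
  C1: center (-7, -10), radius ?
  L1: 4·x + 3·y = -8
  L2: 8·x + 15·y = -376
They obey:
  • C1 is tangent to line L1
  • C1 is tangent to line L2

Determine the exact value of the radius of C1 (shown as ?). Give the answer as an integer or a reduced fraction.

1. [C1‖L1]  r_C1² − 100 = 0  ⇒  r_C1 = 10 (r>0 drops 1)
2. [C1‖L2]  r_C1² − 100 = 0  ⇒  r_C1 = 10 (r>0 drops 1)

10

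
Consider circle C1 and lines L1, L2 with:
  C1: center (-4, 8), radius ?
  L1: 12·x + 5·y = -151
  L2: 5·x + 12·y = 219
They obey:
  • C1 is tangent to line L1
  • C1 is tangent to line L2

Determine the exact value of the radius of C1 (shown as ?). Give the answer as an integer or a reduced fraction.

11

1. [C1‖L1]  r_C1² − 121 = 0  ⇒  r_C1 = 11 (r>0 drops 1)
2. [C1‖L2]  r_C1² − 121 = 0  ⇒  r_C1 = 11 (r>0 drops 1)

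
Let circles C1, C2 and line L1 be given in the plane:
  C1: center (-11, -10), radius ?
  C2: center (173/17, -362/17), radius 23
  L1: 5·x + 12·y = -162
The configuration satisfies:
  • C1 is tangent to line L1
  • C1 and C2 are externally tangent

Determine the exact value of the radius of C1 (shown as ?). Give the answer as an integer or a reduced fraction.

1

1. [C1‖L1]  r_C1² − 1 = 0  ⇒  r_C1 = 1 (r>0 drops 1)
2. [ext C1·C2]  r_C1² + 46r_C1 − 47 = 0  ⇒  r_C1 = 1 (r>0 drops 1)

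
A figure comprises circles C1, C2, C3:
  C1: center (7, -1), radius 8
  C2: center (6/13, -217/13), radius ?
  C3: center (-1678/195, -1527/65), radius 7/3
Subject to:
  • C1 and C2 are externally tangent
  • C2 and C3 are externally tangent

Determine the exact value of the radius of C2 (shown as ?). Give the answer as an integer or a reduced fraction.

1. [ext C1·C2]  r_C2² + 16r_C2 − 225 = 0  ⇒  r_C2 = 9 (r>0 drops 1)
2. [ext C2·C3]  r_C2² + (14/3)r_C2 − 123 = 0  ⇒  r_C2 = 9 (r>0 drops 1)

9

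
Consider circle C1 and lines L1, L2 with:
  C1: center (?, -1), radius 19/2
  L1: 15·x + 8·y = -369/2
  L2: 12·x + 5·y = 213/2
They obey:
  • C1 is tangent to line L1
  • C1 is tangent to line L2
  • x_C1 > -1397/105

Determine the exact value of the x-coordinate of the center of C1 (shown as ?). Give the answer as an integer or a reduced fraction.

1. [C1‖L1]  x_C1² + (353/15)x_C1 + 338/15 = 0  ⇒  x_C1 = -338/15 or -1
2. [C1‖L2]  x_C1² − (223/12)x_C1 − 235/12 = 0  ⇒  x_C1 = -1 or 235/12

-1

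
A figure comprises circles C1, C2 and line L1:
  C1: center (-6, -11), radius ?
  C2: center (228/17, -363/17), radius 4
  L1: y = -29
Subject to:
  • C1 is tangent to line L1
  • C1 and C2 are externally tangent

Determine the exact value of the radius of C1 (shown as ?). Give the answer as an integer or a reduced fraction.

1. [C1‖L1]  r_C1² − 324 = 0  ⇒  r_C1 = 18 (r>0 drops 1)
2. [ext C1·C2]  r_C1² + 8r_C1 − 468 = 0  ⇒  r_C1 = 18 (r>0 drops 1)

18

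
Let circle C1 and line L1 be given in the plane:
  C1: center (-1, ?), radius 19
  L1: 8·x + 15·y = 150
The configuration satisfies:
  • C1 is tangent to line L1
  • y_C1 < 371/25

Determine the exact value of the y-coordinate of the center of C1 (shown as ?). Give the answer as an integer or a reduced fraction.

1. [C1‖L1]  y_C1² − (316/15)y_C1 − 5291/15 = 0  ⇒  y_C1 = -11 or 481/15
2. given y_C1 < 371/25: keep -11

-11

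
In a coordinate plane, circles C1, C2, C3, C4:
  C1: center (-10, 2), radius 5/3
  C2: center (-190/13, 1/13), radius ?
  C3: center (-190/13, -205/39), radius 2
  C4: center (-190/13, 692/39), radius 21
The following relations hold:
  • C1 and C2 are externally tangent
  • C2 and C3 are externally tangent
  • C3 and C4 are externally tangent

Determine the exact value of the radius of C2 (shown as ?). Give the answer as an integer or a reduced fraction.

1. [ext C1·C2]  r_C2² + (10/3)r_C2 − 200/9 = 0  ⇒  r_C2 = 10/3 (r>0 drops 1)
2. [ext C2·C3]  r_C2² + 4r_C2 − 220/9 = 0  ⇒  r_C2 = 10/3 (r>0 drops 1)

10/3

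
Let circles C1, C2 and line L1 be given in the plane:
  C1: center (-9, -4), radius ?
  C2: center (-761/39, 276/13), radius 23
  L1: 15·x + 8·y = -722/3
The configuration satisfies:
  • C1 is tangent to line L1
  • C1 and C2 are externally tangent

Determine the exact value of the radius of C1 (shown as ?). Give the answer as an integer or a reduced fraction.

1. [C1‖L1]  r_C1² − 169/9 = 0  ⇒  r_C1 = 13/3 (r>0 drops 1)
2. [ext C1·C2]  r_C1² + 46r_C1 − 1963/9 = 0  ⇒  r_C1 = 13/3 (r>0 drops 1)

13/3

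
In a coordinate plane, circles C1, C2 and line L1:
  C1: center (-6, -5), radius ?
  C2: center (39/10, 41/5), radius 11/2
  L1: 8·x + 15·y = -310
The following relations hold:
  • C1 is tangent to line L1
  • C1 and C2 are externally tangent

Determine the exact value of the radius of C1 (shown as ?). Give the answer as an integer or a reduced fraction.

11

1. [C1‖L1]  r_C1² − 121 = 0  ⇒  r_C1 = 11 (r>0 drops 1)
2. [ext C1·C2]  r_C1² + 11r_C1 − 242 = 0  ⇒  r_C1 = 11 (r>0 drops 1)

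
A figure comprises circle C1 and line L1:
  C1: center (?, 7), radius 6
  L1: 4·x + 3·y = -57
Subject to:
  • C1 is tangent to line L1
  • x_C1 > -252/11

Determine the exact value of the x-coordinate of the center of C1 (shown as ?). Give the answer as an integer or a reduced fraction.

1. [C1‖L1]  x_C1² + 39x_C1 + 324 = 0  ⇒  x_C1 = -27 or -12
2. given x_C1 > -252/11: keep -12

-12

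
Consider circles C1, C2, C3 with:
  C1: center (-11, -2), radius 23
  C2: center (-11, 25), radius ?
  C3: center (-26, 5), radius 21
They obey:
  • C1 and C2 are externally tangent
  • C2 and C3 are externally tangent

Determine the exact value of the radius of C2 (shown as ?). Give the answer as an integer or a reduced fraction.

4

1. [ext C1·C2]  r_C2² + 46r_C2 − 200 = 0  ⇒  r_C2 = 4 (r>0 drops 1)
2. [ext C2·C3]  r_C2² + 42r_C2 − 184 = 0  ⇒  r_C2 = 4 (r>0 drops 1)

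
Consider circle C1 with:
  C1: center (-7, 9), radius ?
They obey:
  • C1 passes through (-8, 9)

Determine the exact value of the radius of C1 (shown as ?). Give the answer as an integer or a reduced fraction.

1

1. [C1∋P]  r_C1² − 1 = 0  ⇒  r_C1 = 1 (r>0 drops 1)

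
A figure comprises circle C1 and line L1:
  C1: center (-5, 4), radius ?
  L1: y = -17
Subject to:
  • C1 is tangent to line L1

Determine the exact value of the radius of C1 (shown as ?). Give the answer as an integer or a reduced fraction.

21

1. [C1‖L1]  r_C1² − 441 = 0  ⇒  r_C1 = 21 (r>0 drops 1)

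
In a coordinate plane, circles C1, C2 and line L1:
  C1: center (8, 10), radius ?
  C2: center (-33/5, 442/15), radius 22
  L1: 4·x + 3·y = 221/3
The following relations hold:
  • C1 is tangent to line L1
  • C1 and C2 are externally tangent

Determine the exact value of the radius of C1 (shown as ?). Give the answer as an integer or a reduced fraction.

7/3

1. [C1‖L1]  r_C1² − 49/9 = 0  ⇒  r_C1 = 7/3 (r>0 drops 1)
2. [ext C1·C2]  r_C1² + 44r_C1 − 973/9 = 0  ⇒  r_C1 = 7/3 (r>0 drops 1)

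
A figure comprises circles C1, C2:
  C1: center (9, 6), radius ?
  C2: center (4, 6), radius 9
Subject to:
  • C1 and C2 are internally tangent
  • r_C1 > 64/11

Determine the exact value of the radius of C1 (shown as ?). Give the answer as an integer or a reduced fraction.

1. [int C1,C2]  r_C1² − 18r_C1 + 56 = 0  ⇒  r_C1 = 4 or 14
2. given r_C1 > 64/11: keep 14

14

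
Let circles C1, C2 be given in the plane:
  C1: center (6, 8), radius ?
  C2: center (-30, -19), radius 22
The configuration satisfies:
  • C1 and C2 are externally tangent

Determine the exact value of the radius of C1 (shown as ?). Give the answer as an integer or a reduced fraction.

1. [ext C1·C2]  r_C1² + 44r_C1 − 1541 = 0  ⇒  r_C1 = 23 (r>0 drops 1)

23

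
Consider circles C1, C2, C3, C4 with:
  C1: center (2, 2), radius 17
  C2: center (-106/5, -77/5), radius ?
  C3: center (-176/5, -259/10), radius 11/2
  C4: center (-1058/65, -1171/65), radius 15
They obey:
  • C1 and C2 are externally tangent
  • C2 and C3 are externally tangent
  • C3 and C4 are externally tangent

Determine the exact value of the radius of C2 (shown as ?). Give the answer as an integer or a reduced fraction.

12

1. [ext C1·C2]  r_C2² + 34r_C2 − 552 = 0  ⇒  r_C2 = 12 (r>0 drops 1)
2. [ext C2·C3]  r_C2² + 11r_C2 − 276 = 0  ⇒  r_C2 = 12 (r>0 drops 1)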